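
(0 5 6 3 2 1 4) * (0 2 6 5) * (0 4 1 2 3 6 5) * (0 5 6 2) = (0 4 3 6 2)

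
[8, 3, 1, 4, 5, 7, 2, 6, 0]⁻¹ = [8, 2, 6, 1, 3, 4, 7, 5, 0]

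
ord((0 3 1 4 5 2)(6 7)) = 6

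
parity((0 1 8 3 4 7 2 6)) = odd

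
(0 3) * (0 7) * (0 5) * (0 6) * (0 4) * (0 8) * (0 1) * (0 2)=(0 3 7 5 6 4 8 1 2)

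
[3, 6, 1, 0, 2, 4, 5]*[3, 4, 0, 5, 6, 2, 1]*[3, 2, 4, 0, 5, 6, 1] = [6, 2, 5, 0, 3, 1, 4]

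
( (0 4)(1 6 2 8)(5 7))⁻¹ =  (0 4)(1 8 2 6)(5 7)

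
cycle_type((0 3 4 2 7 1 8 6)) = 8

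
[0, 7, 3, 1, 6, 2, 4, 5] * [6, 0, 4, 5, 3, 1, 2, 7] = [6, 7, 5, 0, 2, 4, 3, 1] 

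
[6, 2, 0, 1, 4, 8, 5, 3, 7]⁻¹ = [2, 3, 1, 7, 4, 6, 0, 8, 5]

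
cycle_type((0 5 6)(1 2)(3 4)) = 2^2.3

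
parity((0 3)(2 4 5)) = odd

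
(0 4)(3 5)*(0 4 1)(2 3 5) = (0 1)(2 3)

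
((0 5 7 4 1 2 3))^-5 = (0 7 1 3 5 4 2)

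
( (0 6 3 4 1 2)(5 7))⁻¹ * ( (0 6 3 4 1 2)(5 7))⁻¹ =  (0 1 3)(2 4 6)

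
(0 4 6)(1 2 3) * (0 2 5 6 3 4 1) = (0 1 5 6 2 4 3)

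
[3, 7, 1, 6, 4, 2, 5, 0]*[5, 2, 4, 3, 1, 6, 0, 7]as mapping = [0→3, 1→7, 2→2, 3→0, 4→1, 5→4, 6→6, 7→5]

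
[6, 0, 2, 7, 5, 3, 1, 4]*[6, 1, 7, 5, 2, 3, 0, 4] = [0, 6, 7, 4, 3, 5, 1, 2]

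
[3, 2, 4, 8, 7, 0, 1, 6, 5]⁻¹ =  [5, 6, 1, 0, 2, 8, 7, 4, 3]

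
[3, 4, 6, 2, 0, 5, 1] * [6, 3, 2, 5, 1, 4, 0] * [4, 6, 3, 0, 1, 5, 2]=[5, 6, 4, 3, 2, 1, 0]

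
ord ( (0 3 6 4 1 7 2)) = 7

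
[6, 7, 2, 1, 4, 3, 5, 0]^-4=[5, 0, 2, 7, 4, 1, 3, 6]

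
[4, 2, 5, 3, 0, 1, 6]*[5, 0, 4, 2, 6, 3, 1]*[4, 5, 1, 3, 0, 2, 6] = [6, 0, 3, 1, 2, 4, 5]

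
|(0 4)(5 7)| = 2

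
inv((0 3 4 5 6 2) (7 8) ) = (0 2 6 5 4 3) (7 8) 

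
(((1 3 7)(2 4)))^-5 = (1 3 7)(2 4)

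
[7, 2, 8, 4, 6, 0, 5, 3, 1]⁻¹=[5, 8, 1, 7, 3, 6, 4, 0, 2]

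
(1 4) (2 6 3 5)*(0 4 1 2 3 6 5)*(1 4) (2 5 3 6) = (0 1 4 5 6 2 3) 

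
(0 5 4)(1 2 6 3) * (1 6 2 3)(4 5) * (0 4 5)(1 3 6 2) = (0 5)(1 6 3 2)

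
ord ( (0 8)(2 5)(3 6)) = 2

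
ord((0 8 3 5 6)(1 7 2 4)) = 20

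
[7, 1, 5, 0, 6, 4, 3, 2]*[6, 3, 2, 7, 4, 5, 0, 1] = [1, 3, 5, 6, 0, 4, 7, 2]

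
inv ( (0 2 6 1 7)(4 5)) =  (0 7 1 6 2)(4 5)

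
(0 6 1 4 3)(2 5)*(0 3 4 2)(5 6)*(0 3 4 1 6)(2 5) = (0 2)(1 5 3 4)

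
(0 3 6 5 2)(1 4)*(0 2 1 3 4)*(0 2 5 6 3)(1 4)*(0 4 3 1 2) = (0 2 5 3 1)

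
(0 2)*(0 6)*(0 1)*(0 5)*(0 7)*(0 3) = (0 2 6 1 5 7 3)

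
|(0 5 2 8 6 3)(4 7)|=6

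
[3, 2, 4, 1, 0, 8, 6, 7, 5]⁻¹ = [4, 3, 1, 0, 2, 8, 6, 7, 5]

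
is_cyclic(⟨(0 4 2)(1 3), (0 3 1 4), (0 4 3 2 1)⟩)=no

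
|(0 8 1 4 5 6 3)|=7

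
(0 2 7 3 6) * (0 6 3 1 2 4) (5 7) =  (0 4) (1 2 5 7) 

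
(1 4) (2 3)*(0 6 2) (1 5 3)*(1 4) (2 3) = (0 6 3) (2 4 5) 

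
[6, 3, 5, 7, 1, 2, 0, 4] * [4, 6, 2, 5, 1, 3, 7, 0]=[7, 5, 3, 0, 6, 2, 4, 1]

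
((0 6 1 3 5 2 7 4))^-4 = (0 5)(1 7)(2 6)(3 4)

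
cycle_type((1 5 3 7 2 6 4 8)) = 8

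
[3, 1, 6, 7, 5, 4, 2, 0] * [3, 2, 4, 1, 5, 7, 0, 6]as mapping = [0→1, 1→2, 2→0, 3→6, 4→7, 5→5, 6→4, 7→3]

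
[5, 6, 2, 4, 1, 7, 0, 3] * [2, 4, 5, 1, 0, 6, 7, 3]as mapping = [0→6, 1→7, 2→5, 3→0, 4→4, 5→3, 6→2, 7→1]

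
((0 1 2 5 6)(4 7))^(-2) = (0 5 1 6 2)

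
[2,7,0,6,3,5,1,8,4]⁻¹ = [2,6,0,4,8,5,3,1,7]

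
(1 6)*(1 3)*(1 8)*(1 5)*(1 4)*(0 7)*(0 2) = (0 7 2)(1 6 3 8 5 4)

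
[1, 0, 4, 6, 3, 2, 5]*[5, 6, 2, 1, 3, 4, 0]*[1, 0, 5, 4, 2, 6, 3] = [3, 6, 4, 1, 0, 5, 2]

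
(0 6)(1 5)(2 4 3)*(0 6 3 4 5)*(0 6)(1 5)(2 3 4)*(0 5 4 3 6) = (0 3 6 5 4 2 1)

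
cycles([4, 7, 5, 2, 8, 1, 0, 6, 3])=(0 4 8 3 2 5 1 7 6)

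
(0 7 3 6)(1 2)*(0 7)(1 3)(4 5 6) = (1 2 3 4 5 6 7)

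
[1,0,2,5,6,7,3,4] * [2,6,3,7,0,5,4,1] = [6,2,3,5,4,1,7,0]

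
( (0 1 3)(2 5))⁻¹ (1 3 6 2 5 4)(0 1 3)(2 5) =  (0 6 5 2 4 3)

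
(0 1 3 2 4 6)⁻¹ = (0 6 4 2 3 1)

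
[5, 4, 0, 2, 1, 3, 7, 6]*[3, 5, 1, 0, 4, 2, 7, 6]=[2, 4, 3, 1, 5, 0, 6, 7]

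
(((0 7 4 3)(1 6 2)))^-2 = (0 4)(1 6 2)(3 7)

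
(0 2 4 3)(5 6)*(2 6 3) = (0 6 5 3)(2 4)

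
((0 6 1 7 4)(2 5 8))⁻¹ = (0 4 7 1 6)(2 8 5)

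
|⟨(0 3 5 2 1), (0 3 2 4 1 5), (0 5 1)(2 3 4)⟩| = 720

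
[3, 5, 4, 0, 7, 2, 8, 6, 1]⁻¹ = [3, 8, 5, 0, 2, 1, 7, 4, 6]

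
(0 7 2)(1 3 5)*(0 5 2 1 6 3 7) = (1 7)(2 5 6 3)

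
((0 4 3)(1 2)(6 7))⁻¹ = (0 3 4)(1 2)(6 7)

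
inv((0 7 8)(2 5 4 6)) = (0 8 7)(2 6 4 5)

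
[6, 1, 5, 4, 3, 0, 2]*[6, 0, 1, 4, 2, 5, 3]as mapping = [0→3, 1→0, 2→5, 3→2, 4→4, 5→6, 6→1]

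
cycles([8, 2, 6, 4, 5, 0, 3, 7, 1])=(0 8 1 2 6 3 4 5)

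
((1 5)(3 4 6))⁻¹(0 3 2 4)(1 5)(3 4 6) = (0 4 2 6)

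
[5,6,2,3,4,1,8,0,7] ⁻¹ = [7,5,2,3,4,0,1,8,6] 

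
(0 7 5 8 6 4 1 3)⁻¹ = (0 3 1 4 6 8 5 7)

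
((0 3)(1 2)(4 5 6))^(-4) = (4 6 5)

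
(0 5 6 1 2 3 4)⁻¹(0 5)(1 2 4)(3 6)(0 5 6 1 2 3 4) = (0 2 3)(1 4)(5 6)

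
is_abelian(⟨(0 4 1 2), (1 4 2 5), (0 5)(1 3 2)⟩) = no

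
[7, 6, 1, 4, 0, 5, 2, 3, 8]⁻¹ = [4, 2, 6, 7, 3, 5, 1, 0, 8]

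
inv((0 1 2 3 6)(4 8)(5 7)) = (0 6 3 2 1)(4 8)(5 7)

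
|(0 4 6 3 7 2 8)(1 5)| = 14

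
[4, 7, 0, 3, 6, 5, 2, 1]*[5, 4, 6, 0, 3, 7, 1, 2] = [3, 2, 5, 0, 1, 7, 6, 4]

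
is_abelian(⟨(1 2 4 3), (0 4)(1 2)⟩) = no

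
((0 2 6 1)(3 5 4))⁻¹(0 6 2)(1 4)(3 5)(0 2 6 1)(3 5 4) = (0 3)(1 6 2)(4 5)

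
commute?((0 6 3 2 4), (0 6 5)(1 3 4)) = no:(0 6 3 2 4)*(0 6 5)(1 3 4) = (0 5)(1 3 2)(4 6), (0 6 5)(1 3 4)*(0 6 3 2 4) = (0 3)(1 2 4)(5 6)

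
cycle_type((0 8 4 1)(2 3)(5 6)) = 2^2.4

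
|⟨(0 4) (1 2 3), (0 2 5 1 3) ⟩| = 720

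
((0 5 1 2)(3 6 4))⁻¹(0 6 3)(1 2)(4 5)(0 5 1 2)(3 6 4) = (0 2)(1 3)(4 6 5)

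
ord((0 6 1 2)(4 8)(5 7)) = 4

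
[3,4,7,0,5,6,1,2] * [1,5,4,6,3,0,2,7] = [6,3,7,1,0,2,5,4]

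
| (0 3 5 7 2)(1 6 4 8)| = 20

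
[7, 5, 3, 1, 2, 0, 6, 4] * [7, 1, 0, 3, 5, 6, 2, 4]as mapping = [0→4, 1→6, 2→3, 3→1, 4→0, 5→7, 6→2, 7→5]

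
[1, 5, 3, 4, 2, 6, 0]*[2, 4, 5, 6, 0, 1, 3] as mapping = [0→4, 1→1, 2→6, 3→0, 4→5, 5→3, 6→2] 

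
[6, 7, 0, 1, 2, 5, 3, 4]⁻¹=[2, 3, 4, 6, 7, 5, 0, 1]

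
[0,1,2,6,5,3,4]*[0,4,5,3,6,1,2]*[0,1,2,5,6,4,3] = [0,6,4,2,1,5,3]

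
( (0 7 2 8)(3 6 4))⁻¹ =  (0 8 2 7)(3 4 6)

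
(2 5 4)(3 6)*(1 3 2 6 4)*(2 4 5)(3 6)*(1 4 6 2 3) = (1 2 3 5 4)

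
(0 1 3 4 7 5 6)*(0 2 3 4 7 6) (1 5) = (0 5) (1 4 6 2 3 7) 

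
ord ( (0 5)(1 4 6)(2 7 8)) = 6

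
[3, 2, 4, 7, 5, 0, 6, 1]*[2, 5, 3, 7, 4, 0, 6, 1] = [7, 3, 4, 1, 0, 2, 6, 5]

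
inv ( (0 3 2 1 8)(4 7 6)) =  (0 8 1 2 3)(4 6 7)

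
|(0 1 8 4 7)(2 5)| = 10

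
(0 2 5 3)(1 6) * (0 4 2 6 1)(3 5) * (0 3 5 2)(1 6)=(0 1 6 3 4)(2 5)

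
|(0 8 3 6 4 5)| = 6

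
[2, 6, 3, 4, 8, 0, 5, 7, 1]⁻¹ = [5, 8, 0, 2, 3, 6, 1, 7, 4]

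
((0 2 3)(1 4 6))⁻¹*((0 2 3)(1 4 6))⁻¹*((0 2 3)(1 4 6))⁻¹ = ()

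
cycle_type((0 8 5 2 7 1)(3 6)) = 2.6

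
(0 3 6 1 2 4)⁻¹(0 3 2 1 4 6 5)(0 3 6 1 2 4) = (0 1 5 3 6 4 2)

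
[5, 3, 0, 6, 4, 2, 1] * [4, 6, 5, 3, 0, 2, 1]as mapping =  [0→2, 1→3, 2→4, 3→1, 4→0, 5→5, 6→6]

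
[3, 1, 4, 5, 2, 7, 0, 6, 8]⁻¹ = [6, 1, 4, 0, 2, 3, 7, 5, 8]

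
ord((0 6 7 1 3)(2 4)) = 10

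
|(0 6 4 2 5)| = 5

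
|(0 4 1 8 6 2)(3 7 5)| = 6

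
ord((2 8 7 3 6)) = 5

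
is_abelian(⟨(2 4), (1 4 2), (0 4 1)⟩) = no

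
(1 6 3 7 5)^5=()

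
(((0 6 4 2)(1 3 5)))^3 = (0 2 4 6)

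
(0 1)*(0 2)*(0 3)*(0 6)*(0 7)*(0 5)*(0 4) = (0 1 2 3 6 7 5 4)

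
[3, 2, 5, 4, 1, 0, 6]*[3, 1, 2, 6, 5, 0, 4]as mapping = [0→6, 1→2, 2→0, 3→5, 4→1, 5→3, 6→4]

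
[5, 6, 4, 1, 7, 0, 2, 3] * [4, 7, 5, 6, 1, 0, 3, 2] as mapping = [0→0, 1→3, 2→1, 3→7, 4→2, 5→4, 6→5, 7→6] 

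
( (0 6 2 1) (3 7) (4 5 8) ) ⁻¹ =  (0 1 2 6) (3 7) (4 8 5) 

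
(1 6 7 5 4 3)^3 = (1 5)(3 7)(4 6)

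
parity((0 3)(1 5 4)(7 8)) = even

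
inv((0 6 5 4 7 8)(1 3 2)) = (0 8 7 4 5 6)(1 2 3)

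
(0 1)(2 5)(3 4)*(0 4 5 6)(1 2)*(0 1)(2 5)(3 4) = (0 5)(1 3 2 6)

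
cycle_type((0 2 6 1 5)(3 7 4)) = 3.5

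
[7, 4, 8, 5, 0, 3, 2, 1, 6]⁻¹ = [4, 7, 6, 5, 1, 3, 8, 0, 2]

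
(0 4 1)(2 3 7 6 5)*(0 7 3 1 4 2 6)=(0 2 1 7)(5 6)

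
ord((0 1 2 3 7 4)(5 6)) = 6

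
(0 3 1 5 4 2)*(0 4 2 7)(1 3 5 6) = (0 5 2 4 7)(1 6)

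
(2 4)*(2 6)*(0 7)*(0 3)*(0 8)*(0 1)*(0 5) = (0 7 3 8 1 5)(2 4 6)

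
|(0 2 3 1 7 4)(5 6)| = 6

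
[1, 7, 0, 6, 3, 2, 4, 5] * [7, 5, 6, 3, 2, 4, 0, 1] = [5, 1, 7, 0, 3, 6, 2, 4]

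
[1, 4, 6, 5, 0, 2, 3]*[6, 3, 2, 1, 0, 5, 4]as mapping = [0→3, 1→0, 2→4, 3→5, 4→6, 5→2, 6→1]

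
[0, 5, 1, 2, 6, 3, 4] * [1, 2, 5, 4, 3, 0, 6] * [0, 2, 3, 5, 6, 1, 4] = [2, 0, 3, 1, 4, 6, 5]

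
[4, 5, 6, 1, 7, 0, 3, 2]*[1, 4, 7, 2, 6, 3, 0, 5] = [6, 3, 0, 4, 5, 1, 2, 7]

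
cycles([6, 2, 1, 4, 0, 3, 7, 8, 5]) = (0 6 7 8 5 3 4)(1 2)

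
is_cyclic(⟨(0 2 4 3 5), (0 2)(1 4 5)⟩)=no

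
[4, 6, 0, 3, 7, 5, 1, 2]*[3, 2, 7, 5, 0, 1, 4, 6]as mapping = [0→0, 1→4, 2→3, 3→5, 4→6, 5→1, 6→2, 7→7]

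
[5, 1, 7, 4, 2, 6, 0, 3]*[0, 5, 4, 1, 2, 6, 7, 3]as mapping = [0→6, 1→5, 2→3, 3→2, 4→4, 5→7, 6→0, 7→1]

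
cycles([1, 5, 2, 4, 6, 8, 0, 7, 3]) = (0 1 5 8 3 4 6)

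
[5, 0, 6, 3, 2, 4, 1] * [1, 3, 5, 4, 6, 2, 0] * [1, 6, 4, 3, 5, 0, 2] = [4, 6, 1, 5, 0, 2, 3]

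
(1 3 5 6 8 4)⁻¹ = (1 4 8 6 5 3)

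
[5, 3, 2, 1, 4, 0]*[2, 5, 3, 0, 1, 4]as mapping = [0→4, 1→0, 2→3, 3→5, 4→1, 5→2]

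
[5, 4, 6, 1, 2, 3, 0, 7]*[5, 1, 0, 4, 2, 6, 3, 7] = [6, 2, 3, 1, 0, 4, 5, 7]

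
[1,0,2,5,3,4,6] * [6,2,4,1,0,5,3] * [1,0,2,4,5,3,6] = [2,6,5,3,0,1,4] 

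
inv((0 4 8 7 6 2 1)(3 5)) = (0 1 2 6 7 8 4)(3 5)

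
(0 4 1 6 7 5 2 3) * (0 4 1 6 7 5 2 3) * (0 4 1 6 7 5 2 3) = (0 6 2 4 7 3 1 5)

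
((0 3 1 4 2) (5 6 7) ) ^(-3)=(0 1 2 3 4) 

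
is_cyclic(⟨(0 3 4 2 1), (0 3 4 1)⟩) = no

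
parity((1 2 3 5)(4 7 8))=odd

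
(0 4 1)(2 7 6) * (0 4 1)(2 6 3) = (0 1 4)(2 7 3)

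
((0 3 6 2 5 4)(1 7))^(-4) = (0 6 5)(2 4 3)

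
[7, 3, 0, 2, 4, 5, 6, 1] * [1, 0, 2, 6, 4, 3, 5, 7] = [7, 6, 1, 2, 4, 3, 5, 0]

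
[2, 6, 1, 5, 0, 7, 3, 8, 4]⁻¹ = [4, 2, 0, 6, 8, 3, 1, 5, 7]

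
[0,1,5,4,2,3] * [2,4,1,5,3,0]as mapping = [0→2,1→4,2→0,3→3,4→1,5→5]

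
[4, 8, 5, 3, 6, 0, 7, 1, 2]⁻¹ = [5, 7, 8, 3, 0, 2, 4, 6, 1]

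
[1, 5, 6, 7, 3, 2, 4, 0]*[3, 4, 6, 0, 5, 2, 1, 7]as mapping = [0→4, 1→2, 2→1, 3→7, 4→0, 5→6, 6→5, 7→3]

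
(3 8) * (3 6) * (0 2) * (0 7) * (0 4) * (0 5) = (0 2 7 4 5)(3 8 6)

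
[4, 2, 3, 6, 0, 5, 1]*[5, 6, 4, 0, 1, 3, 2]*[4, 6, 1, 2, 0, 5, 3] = [6, 0, 4, 1, 5, 2, 3]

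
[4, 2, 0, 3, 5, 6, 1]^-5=[4, 2, 0, 3, 5, 6, 1]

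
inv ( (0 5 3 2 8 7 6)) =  (0 6 7 8 2 3 5)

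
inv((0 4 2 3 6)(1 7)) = (0 6 3 2 4)(1 7)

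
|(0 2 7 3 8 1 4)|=7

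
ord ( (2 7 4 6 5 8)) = 6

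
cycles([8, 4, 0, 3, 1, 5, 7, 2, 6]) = (0 8 6 7 2)(1 4)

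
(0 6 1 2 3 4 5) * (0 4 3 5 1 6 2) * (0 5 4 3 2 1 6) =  (0 1 5 3 2 4 6) 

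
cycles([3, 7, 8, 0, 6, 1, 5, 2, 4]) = (0 3)(1 7 2 8 4 6 5)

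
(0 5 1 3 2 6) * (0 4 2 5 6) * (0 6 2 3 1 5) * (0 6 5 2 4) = (0 4 3 6)(2 5)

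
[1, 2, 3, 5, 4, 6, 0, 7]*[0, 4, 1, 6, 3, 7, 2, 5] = [4, 1, 6, 7, 3, 2, 0, 5]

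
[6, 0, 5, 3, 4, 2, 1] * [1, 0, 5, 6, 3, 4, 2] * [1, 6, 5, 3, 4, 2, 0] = [5, 6, 4, 0, 3, 2, 1]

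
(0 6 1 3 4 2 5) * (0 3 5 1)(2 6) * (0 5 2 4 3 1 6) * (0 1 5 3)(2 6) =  (0 4 1 6 3)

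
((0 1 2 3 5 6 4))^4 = (0 5 1 6 2 4 3)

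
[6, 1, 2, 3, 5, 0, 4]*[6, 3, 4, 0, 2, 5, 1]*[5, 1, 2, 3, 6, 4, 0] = [1, 3, 6, 5, 4, 0, 2]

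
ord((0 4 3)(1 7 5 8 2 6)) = 6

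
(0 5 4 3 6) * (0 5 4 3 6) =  (0 4 6 5 3)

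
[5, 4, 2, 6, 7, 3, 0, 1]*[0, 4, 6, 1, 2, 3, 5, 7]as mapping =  [0→3, 1→2, 2→6, 3→5, 4→7, 5→1, 6→0, 7→4]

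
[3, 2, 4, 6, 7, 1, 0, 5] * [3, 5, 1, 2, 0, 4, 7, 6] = [2, 1, 0, 7, 6, 5, 3, 4]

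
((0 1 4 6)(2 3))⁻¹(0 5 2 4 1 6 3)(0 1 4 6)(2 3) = (0 2 1 5 3 6 4)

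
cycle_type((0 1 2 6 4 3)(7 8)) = 2.6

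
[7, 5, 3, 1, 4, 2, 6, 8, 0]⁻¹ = [8, 3, 5, 2, 4, 1, 6, 0, 7]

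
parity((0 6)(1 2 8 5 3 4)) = even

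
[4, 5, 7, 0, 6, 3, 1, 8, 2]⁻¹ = [3, 6, 8, 5, 0, 1, 4, 2, 7]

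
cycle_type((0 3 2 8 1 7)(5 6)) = 2.6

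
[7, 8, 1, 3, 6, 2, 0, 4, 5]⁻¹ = [6, 2, 5, 3, 7, 8, 4, 0, 1]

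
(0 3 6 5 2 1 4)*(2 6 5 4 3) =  (0 2 1 3 5 6 4)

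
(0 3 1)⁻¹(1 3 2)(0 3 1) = (0 1 2)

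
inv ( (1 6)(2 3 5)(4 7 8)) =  (1 6)(2 5 3)(4 8 7)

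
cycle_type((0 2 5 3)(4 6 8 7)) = 4^2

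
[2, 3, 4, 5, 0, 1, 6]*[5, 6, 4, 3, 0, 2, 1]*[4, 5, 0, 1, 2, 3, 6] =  [2, 1, 4, 0, 3, 6, 5]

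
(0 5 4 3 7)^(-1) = (0 7 3 4 5)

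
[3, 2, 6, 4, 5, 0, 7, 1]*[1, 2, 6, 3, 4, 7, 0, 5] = [3, 6, 0, 4, 7, 1, 5, 2]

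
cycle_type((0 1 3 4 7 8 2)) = 7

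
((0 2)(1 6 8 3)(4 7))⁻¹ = (0 2)(1 3 8 6)(4 7)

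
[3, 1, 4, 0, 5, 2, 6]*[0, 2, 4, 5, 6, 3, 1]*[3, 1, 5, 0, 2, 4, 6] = [4, 5, 6, 3, 0, 2, 1]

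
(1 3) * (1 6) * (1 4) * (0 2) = (0 2)(1 3 6 4)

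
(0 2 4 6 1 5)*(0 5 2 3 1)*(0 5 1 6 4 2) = (0 3 6 5 1)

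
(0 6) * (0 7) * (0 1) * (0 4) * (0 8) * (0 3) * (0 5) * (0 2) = (0 6 7 1 4 8 3 5 2)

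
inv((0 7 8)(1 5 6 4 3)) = (0 8 7)(1 3 4 6 5)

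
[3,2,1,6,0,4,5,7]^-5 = [0,2,1,3,4,5,6,7]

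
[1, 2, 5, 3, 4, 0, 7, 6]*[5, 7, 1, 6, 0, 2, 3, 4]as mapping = [0→7, 1→1, 2→2, 3→6, 4→0, 5→5, 6→4, 7→3]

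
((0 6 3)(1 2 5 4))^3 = (1 4 5 2)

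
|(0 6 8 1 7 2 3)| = 7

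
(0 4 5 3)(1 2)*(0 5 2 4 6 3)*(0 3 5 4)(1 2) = (0 6 5 3 4 1)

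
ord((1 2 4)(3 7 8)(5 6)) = 6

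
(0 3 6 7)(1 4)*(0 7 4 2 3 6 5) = (0 6 4 1 2 3 5)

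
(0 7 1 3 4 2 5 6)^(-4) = (0 4)(1 5)(2 7)(3 6)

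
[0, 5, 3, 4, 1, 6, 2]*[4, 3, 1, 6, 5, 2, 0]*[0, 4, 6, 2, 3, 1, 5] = [3, 6, 5, 1, 2, 0, 4]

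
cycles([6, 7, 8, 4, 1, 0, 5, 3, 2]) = (0 6 5)(1 7 3 4)(2 8)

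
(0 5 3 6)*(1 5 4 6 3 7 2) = (0 4 6)(1 5 7 2)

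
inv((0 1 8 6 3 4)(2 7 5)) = (0 4 3 6 8 1)(2 5 7)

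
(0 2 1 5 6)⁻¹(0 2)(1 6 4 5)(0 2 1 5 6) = (0 4 6 5)(1 2)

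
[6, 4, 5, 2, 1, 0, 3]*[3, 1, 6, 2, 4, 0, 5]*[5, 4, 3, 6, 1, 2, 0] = [2, 1, 5, 0, 4, 6, 3] 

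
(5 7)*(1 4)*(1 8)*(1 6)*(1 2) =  (1 4 8 6 2)(5 7)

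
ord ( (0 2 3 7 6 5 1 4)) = 8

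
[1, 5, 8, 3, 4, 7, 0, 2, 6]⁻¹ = [6, 0, 7, 3, 4, 1, 8, 5, 2]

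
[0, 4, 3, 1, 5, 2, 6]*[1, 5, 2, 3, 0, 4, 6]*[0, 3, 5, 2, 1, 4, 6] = [3, 0, 2, 4, 1, 5, 6]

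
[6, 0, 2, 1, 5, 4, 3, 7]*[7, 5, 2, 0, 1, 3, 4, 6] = [4, 7, 2, 5, 3, 1, 0, 6]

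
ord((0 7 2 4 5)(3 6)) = 10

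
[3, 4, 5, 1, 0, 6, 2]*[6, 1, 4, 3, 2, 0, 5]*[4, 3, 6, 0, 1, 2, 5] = [0, 6, 4, 3, 5, 2, 1]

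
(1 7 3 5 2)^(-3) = (1 3 2 7 5)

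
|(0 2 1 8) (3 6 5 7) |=4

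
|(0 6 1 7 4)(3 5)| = 10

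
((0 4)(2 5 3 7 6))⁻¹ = (0 4)(2 6 7 3 5)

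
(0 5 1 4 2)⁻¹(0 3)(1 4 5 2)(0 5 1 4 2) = (0 4 2 1)(3 5)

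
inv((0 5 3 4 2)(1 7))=(0 2 4 3 5)(1 7)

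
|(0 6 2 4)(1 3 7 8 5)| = 20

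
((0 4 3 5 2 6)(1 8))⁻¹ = (0 6 2 5 3 4)(1 8)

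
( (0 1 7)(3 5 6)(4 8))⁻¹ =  (0 7 1)(3 6 5)(4 8)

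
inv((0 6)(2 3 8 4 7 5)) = (0 6)(2 5 7 4 8 3)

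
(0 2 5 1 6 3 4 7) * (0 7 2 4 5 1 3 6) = (0 4 2 1)(3 5)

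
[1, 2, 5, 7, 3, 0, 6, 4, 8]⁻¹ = [5, 0, 1, 4, 7, 2, 6, 3, 8]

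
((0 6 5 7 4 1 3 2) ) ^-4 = (0 4) (1 6) (2 7) (3 5) 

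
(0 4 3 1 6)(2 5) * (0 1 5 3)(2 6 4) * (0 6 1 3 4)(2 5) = (0 5 1)(2 4 6 3)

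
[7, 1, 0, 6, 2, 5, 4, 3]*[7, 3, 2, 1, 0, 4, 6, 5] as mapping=[0→5, 1→3, 2→7, 3→6, 4→2, 5→4, 6→0, 7→1] 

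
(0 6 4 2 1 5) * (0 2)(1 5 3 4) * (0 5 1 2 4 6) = (1 3 6 2)(4 5)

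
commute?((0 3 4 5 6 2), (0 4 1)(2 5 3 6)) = no:(0 3 4 5 6 2) * (0 4 1)(2 5 3 6) = (0 6 5 2 4 3 1), (0 4 1)(2 5 3 6) * (0 3 4 5 6 2) = (0 5 4 1 3 2 6)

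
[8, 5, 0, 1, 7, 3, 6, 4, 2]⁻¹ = [2, 3, 8, 5, 7, 1, 6, 4, 0]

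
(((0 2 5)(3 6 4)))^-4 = (0 5 2)(3 4 6)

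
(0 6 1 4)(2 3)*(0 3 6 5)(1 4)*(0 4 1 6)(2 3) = (0 5 4 2)(1 6)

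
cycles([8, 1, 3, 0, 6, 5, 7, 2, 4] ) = (0 8 4 6 7 2 3)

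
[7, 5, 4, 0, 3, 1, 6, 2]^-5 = [0, 5, 2, 3, 4, 1, 6, 7]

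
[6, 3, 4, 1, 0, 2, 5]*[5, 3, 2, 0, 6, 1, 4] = [4, 0, 6, 3, 5, 2, 1]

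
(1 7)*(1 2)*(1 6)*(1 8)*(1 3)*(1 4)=(1 7 2 6 8 3 4)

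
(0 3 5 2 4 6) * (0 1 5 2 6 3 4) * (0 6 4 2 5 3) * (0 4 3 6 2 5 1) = (0 5 3 1 6)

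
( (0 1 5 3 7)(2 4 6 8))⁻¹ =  (0 7 3 5 1)(2 8 6 4)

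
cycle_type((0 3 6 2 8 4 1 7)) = 8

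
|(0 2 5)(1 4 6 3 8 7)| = 6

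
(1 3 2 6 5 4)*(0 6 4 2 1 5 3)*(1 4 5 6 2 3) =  (0 2 5 3 4 6 1)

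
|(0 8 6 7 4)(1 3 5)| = 15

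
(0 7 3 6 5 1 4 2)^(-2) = (0 4 5 3)(1 6 7 2)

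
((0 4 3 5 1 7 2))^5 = (0 7 5 4 2 1 3)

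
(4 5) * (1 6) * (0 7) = (0 7)(1 6)(4 5)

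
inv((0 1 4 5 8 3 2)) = (0 2 3 8 5 4 1)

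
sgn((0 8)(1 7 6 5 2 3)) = 1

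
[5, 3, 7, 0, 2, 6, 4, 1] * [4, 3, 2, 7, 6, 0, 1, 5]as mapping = [0→0, 1→7, 2→5, 3→4, 4→2, 5→1, 6→6, 7→3]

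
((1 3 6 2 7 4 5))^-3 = (1 7 3 4 6 5 2)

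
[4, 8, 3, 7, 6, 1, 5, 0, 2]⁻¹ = [7, 5, 8, 2, 0, 6, 4, 3, 1]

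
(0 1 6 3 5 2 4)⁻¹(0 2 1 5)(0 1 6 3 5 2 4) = (1 4 6 2)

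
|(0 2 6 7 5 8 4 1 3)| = 9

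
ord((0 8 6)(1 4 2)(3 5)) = 6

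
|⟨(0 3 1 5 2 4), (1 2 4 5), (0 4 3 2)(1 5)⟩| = 720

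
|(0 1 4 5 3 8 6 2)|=8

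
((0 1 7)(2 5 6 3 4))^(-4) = (0 7 1)(2 5 6 3 4)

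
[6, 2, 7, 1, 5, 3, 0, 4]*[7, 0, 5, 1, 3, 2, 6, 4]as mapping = [0→6, 1→5, 2→4, 3→0, 4→2, 5→1, 6→7, 7→3]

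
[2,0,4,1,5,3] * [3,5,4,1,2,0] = [4,3,2,5,0,1]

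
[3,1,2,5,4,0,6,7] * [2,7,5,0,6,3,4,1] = [0,7,5,3,6,2,4,1]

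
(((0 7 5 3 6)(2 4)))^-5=(2 4)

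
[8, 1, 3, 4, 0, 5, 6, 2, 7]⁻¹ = [4, 1, 7, 2, 3, 5, 6, 8, 0]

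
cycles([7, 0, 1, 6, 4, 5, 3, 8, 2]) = (0 7 8 2 1) (3 6) 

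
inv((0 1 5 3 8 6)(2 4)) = (0 6 8 3 5 1)(2 4)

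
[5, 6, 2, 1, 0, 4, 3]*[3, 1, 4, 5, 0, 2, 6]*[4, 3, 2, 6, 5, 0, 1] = [2, 1, 5, 3, 6, 4, 0]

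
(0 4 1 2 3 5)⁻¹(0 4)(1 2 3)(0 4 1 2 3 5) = (1 4)(2 3 5)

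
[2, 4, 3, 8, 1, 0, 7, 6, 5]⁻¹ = [5, 4, 0, 2, 1, 8, 7, 6, 3]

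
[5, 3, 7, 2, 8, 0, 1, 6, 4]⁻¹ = [5, 6, 3, 1, 8, 0, 7, 2, 4]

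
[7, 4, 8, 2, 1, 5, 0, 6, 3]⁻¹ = [6, 4, 3, 8, 1, 5, 7, 0, 2]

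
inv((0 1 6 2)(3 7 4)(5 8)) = (0 2 6 1)(3 4 7)(5 8)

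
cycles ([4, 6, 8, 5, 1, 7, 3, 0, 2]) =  (0 4 1 6 3 5 7)(2 8)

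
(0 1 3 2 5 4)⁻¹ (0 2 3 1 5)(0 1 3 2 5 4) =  (1 5 2 3 4)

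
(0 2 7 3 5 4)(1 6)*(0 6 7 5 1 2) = (1 7 3)(2 5 4 6)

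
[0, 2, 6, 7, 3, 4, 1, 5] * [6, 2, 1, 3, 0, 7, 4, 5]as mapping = [0→6, 1→1, 2→4, 3→5, 4→3, 5→0, 6→2, 7→7]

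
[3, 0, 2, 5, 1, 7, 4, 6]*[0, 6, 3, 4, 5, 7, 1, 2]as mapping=[0→4, 1→0, 2→3, 3→7, 4→6, 5→2, 6→5, 7→1]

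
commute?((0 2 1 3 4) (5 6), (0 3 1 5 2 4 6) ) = no:(0 2 1 3 4) (5 6) * (0 3 1 5 2 4 6) = (0 4 3 6 2 5), (0 3 1 5 2 4 6) * (0 2 1 3 4) (5 6) = (0 4 5 1 6 2) 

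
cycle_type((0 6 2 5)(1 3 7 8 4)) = 4.5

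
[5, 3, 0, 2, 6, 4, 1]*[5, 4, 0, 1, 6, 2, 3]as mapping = [0→2, 1→1, 2→5, 3→0, 4→3, 5→6, 6→4]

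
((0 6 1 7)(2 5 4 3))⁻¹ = (0 7 1 6)(2 3 4 5)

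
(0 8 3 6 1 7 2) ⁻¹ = (0 2 7 1 6 3 8) 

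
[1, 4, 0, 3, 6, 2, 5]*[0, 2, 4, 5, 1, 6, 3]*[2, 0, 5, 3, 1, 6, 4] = [5, 0, 2, 6, 3, 1, 4]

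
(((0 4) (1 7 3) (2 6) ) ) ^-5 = (0 4) (1 7 3) (2 6) 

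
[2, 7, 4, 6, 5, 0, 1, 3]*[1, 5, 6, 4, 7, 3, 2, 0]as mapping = [0→6, 1→0, 2→7, 3→2, 4→3, 5→1, 6→5, 7→4]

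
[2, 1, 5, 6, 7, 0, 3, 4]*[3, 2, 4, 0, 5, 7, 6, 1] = [4, 2, 7, 6, 1, 3, 0, 5]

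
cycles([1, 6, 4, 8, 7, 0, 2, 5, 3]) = (0 1 6 2 4 7 5)(3 8)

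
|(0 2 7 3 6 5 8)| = 7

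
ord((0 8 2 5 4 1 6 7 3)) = 9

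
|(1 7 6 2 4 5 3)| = 7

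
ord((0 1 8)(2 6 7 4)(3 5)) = 12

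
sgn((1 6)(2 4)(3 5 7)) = 1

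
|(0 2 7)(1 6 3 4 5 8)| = 6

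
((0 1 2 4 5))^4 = (0 5 4 2 1)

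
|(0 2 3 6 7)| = 5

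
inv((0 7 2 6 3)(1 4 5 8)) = (0 3 6 2 7)(1 8 5 4)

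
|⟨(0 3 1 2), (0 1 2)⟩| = 24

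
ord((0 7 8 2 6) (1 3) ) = 10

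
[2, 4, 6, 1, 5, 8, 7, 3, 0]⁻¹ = [8, 3, 0, 7, 1, 4, 2, 6, 5]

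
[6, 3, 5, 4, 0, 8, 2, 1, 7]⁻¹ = [4, 7, 6, 1, 3, 2, 0, 8, 5]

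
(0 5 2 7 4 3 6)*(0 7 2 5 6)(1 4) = (0 6 7 1 4 3)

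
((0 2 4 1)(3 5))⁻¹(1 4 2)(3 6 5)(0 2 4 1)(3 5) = (0 1 4)(3 5 6)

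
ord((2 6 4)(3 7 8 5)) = 12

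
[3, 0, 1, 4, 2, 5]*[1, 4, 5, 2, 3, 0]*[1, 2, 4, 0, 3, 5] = [4, 2, 3, 0, 5, 1]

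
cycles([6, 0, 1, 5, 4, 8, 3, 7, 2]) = (0 6 3 5 8 2 1)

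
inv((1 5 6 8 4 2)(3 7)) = (1 2 4 8 6 5)(3 7)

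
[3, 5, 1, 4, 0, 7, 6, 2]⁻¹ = [4, 2, 7, 0, 3, 1, 6, 5]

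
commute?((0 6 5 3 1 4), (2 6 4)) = no:(0 6 5 3 1 4) * (2 6 4) = (0 4)(1 2 6 5 3), (2 6 4) * (0 6 5 3 1 4) = (0 6)(1 4 2 5 3)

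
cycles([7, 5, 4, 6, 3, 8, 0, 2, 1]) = (0 7 2 4 3 6) (1 5 8) 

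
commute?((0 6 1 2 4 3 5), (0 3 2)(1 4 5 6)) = no:(0 6 1 2 4 3 5)*(0 3 2)(1 4 5 6) = (0 1)(2 5 3 6 4), (0 3 2)(1 4 5 6)*(0 6 1 2 4 3 5) = (0 5 1 3 4)(2 6)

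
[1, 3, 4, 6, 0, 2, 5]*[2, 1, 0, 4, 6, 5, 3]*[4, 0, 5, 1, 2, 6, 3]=[0, 2, 3, 1, 5, 4, 6]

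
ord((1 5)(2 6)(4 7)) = 2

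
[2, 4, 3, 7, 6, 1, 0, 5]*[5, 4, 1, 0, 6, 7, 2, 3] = [1, 6, 0, 3, 2, 4, 5, 7] 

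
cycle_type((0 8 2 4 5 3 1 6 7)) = 9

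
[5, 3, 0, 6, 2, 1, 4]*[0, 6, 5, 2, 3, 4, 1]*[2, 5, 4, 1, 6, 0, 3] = [6, 4, 2, 5, 0, 3, 1]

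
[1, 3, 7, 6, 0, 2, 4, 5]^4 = [4, 0, 7, 1, 6, 2, 3, 5]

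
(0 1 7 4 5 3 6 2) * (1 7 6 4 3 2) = (0 7 3 4 5 2) (1 6) 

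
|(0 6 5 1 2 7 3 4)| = 8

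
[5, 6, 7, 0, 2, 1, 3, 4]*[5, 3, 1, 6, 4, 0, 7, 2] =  [0, 7, 2, 5, 1, 3, 6, 4]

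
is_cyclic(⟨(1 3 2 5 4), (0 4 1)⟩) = no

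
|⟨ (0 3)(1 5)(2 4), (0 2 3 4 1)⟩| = 120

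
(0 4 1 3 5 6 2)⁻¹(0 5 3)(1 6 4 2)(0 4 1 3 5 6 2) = (0 3 2 1)(4 6 5)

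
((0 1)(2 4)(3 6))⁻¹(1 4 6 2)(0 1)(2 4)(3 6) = (0 2 3 4)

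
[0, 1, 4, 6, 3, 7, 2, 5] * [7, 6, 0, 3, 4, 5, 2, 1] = [7, 6, 4, 2, 3, 1, 0, 5]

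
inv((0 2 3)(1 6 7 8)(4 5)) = (0 3 2)(1 8 7 6)(4 5)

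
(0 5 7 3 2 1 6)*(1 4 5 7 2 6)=(0 7 3 6) (2 4 5) 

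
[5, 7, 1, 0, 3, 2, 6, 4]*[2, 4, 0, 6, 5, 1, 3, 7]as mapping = [0→1, 1→7, 2→4, 3→2, 4→6, 5→0, 6→3, 7→5]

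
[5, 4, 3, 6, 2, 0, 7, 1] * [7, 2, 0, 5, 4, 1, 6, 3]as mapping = [0→1, 1→4, 2→5, 3→6, 4→0, 5→7, 6→3, 7→2]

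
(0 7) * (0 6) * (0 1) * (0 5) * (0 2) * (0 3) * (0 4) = (0 7 6 1 5 2 3 4) 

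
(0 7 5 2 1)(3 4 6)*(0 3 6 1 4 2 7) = (1 3 2 4)(5 7)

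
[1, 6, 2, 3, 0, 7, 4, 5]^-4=[0, 1, 2, 3, 4, 5, 6, 7]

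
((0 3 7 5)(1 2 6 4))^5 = (0 3 7 5)(1 2 6 4)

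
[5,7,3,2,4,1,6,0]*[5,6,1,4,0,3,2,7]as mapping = [0→3,1→7,2→4,3→1,4→0,5→6,6→2,7→5]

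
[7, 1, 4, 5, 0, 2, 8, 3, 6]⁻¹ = [4, 1, 5, 7, 2, 3, 8, 0, 6]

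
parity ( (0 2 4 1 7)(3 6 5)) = even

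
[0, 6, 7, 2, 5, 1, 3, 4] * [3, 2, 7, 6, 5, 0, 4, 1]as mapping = [0→3, 1→4, 2→1, 3→7, 4→0, 5→2, 6→6, 7→5]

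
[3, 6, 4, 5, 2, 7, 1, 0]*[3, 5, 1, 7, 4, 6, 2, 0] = [7, 2, 4, 6, 1, 0, 5, 3]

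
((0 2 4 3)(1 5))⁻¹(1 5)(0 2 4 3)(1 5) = (1 5)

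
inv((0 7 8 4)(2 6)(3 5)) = (0 4 8 7)(2 6)(3 5)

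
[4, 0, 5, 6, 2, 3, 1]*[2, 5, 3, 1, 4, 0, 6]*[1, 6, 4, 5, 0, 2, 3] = [0, 4, 1, 3, 5, 6, 2]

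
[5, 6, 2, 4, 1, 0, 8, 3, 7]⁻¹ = [5, 4, 2, 7, 3, 0, 1, 8, 6]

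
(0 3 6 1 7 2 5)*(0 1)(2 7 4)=(0 3 6)(1 4 2 5)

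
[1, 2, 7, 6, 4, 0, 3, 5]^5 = [0, 1, 2, 6, 4, 5, 3, 7]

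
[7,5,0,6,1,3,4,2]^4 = [7,4,0,5,6,1,3,2]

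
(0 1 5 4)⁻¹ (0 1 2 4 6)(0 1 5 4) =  (0 6 1 5 2)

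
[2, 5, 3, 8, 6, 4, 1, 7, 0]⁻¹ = [8, 6, 0, 2, 5, 1, 4, 7, 3]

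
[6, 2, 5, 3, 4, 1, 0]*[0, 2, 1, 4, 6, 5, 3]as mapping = [0→3, 1→1, 2→5, 3→4, 4→6, 5→2, 6→0]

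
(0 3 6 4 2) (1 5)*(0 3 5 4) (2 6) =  (0 5 1 4 6) (2 3) 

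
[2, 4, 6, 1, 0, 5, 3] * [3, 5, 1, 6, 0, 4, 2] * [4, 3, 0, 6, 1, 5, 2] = [3, 4, 0, 5, 6, 1, 2]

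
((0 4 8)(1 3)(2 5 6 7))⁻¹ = (0 8 4)(1 3)(2 7 6 5)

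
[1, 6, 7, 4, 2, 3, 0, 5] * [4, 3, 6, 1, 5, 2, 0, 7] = [3, 0, 7, 5, 6, 1, 4, 2]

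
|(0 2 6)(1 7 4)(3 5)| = 6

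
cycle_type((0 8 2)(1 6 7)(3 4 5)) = 3^3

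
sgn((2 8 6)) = 1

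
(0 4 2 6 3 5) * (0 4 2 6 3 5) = (0 2 3)(4 6 5)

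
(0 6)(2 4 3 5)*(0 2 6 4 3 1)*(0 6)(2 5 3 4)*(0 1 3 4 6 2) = (1 2 6 5)(3 4)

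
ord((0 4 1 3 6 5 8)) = 7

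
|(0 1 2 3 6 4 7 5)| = 8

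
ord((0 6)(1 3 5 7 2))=10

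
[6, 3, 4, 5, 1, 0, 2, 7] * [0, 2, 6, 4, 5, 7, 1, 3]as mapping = [0→1, 1→4, 2→5, 3→7, 4→2, 5→0, 6→6, 7→3]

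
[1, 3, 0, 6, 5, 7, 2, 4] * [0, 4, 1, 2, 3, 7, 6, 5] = [4, 2, 0, 6, 7, 5, 1, 3]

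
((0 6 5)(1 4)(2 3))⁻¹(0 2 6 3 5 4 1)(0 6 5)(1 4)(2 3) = (0 1 4 6 3 5 2)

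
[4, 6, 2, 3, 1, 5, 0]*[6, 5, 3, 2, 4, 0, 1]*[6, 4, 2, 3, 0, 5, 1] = [0, 4, 3, 2, 5, 6, 1]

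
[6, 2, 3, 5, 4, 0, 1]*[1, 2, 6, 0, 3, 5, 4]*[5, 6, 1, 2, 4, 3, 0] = [4, 0, 5, 3, 2, 6, 1]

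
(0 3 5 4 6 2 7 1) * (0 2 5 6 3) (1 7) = (1 2) (3 6 5 4) 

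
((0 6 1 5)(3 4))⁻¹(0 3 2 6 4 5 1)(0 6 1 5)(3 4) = (0 5 6 4 2 1 3)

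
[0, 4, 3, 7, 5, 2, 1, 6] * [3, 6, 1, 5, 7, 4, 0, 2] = [3, 7, 5, 2, 4, 1, 6, 0]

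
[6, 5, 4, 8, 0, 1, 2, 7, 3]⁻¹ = [4, 5, 6, 8, 2, 1, 0, 7, 3]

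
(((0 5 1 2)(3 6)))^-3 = (0 5 1 2)(3 6)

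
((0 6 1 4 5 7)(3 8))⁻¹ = (0 7 5 4 1 6)(3 8)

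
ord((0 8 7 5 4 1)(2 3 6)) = 6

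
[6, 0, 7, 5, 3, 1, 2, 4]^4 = [4, 7, 5, 6, 0, 2, 3, 1]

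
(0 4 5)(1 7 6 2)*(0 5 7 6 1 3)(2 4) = (0 2 3)(1 6 4 7)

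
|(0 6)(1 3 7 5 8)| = 10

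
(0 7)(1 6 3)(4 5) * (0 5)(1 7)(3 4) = (0 1 6 4)(3 7 5)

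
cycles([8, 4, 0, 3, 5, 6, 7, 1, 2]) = (0 8 2)(1 4 5 6 7)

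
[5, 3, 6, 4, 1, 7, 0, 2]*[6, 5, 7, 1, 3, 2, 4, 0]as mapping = [0→2, 1→1, 2→4, 3→3, 4→5, 5→0, 6→6, 7→7]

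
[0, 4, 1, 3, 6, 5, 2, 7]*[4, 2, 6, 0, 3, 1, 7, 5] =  [4, 3, 2, 0, 7, 1, 6, 5]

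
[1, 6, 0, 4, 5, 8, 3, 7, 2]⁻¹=[2, 0, 8, 6, 3, 4, 1, 7, 5]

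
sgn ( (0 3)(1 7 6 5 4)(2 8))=1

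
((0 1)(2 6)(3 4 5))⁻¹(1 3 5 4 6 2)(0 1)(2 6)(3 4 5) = (0 4 3 5 2 6)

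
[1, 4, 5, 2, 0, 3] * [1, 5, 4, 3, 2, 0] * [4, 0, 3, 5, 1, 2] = [2, 3, 4, 1, 0, 5]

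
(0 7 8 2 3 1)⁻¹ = (0 1 3 2 8 7)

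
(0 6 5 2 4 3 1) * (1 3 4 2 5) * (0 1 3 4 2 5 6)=(2 5 6 3 4)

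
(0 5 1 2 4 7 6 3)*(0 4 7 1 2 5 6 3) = (0 6)(1 5 2 7 3 4)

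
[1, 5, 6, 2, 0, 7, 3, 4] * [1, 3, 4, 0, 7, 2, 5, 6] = [3, 2, 5, 4, 1, 6, 0, 7]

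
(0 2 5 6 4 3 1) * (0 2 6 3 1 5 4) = (0 6)(1 2 4)(3 5)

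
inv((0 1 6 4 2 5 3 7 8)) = (0 8 7 3 5 2 4 6 1)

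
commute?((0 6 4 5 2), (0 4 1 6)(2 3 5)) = no:(0 6 4 5 2)*(0 4 1 6)(2 3 5) = (1 6)(2 4)(3 5), (0 4 1 6)(2 3 5)*(0 6 4 5 2) = (0 5)(1 4)(2 3)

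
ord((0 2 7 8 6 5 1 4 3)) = 9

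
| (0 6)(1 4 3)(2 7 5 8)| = 12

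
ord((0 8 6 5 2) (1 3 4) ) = 15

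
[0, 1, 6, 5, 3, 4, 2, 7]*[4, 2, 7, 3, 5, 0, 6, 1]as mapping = [0→4, 1→2, 2→6, 3→0, 4→3, 5→5, 6→7, 7→1]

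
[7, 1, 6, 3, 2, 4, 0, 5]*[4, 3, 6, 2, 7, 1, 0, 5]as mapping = [0→5, 1→3, 2→0, 3→2, 4→6, 5→7, 6→4, 7→1]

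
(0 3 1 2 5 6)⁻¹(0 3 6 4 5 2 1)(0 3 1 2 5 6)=(0 4 6 5 2 3 1)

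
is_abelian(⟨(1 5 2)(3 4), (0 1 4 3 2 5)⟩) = no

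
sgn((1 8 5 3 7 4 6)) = 1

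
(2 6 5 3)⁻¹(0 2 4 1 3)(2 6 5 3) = (0 6 4 1 2)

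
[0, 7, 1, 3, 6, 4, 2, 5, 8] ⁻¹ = [0, 2, 6, 3, 5, 7, 4, 1, 8] 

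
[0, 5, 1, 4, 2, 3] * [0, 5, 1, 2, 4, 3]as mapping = [0→0, 1→3, 2→5, 3→4, 4→1, 5→2]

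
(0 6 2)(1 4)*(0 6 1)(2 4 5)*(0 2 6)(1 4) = (0 4 2)(1 5 6)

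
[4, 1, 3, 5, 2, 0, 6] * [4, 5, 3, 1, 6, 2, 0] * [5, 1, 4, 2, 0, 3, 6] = [6, 3, 1, 4, 2, 0, 5]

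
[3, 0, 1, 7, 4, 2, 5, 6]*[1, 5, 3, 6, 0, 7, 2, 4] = [6, 1, 5, 4, 0, 3, 7, 2]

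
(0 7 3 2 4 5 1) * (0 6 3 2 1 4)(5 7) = (0 5 4 7 2)(1 6 3)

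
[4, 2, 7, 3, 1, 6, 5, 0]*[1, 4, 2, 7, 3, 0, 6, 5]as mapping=[0→3, 1→2, 2→5, 3→7, 4→4, 5→6, 6→0, 7→1]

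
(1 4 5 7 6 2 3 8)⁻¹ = (1 8 3 2 6 7 5 4)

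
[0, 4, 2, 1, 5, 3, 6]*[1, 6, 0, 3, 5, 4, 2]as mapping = [0→1, 1→5, 2→0, 3→6, 4→4, 5→3, 6→2]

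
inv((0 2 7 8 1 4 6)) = (0 6 4 1 8 7 2)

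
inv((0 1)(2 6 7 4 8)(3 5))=(0 1)(2 8 4 7 6)(3 5)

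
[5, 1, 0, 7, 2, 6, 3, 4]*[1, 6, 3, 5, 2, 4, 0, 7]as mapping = [0→4, 1→6, 2→1, 3→7, 4→3, 5→0, 6→5, 7→2]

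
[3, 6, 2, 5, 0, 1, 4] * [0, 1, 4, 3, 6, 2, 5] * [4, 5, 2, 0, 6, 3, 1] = [0, 3, 6, 2, 4, 5, 1]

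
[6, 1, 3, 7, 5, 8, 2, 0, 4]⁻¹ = [7, 1, 6, 2, 8, 4, 0, 3, 5]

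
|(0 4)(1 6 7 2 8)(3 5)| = 10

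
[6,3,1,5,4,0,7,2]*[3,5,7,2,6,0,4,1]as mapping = [0→4,1→2,2→5,3→0,4→6,5→3,6→1,7→7]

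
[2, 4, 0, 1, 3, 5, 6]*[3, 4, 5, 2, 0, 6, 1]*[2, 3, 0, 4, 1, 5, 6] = [5, 2, 4, 1, 0, 6, 3]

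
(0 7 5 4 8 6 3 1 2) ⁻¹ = (0 2 1 3 6 8 4 5 7) 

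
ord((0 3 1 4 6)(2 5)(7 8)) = 10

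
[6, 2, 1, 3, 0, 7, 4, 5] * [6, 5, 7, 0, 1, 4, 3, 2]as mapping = [0→3, 1→7, 2→5, 3→0, 4→6, 5→2, 6→1, 7→4]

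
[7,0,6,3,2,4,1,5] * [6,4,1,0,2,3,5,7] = [7,6,5,0,1,2,4,3]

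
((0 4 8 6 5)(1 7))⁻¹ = (0 5 6 8 4)(1 7)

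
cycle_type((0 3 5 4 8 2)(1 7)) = 2.6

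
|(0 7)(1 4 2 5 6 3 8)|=14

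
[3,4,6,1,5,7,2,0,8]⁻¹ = [7,3,6,0,1,4,2,5,8]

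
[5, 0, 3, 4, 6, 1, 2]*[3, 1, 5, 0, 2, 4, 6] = [4, 3, 0, 2, 6, 1, 5]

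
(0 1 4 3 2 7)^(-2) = (0 2 4)(1 7 3)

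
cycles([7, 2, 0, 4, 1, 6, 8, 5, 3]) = (0 7 5 6 8 3 4 1 2)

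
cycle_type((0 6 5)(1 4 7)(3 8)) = 2.3^2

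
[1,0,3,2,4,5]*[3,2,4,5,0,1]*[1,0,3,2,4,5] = [3,2,5,4,1,0]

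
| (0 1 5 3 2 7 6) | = 7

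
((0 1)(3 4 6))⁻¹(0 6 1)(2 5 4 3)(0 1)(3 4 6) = (0 1 3)(2 5 6 4)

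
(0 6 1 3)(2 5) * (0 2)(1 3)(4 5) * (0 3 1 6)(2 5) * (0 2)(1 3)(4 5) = (0 2 5 1 6 3 4)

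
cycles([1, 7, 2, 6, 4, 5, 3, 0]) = (0 1 7)(3 6)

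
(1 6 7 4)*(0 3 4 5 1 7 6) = (0 3 4 7 5 1)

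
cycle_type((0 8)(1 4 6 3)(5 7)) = 2^2.4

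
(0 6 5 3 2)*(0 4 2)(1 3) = (0 6 5 1 3)(2 4)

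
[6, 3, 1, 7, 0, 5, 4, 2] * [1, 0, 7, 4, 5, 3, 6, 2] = [6, 4, 0, 2, 1, 3, 5, 7]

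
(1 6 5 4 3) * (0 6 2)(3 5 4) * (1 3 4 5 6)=(0 1 2)(4 6 5)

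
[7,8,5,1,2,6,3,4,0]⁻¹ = [8,3,4,6,7,2,5,0,1]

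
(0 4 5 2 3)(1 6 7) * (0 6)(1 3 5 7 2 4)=(0 1)(2 5 4 7 3 6)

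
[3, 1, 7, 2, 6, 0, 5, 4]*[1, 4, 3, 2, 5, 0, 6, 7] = [2, 4, 7, 3, 6, 1, 0, 5]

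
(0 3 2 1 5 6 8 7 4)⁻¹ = (0 4 7 8 6 5 1 2 3)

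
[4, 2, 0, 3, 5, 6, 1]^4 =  [1, 5, 6, 3, 2, 0, 4]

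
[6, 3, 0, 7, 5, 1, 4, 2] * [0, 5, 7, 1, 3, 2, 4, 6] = [4, 1, 0, 6, 2, 5, 3, 7]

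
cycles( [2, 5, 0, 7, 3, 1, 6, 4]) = (0 2)(1 5)(3 7 4)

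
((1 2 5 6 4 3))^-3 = (1 6)(2 4)(3 5)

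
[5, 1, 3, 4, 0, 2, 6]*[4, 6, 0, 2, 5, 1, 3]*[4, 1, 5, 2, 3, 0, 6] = [1, 6, 5, 0, 3, 4, 2]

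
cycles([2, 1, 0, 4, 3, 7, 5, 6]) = (0 2)(3 4)(5 7 6)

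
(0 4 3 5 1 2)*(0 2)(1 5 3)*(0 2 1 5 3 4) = (1 2)(3 4 5)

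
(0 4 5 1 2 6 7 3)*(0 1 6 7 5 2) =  (0 4 2 7 3 1)(5 6)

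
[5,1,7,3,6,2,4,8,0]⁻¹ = [8,1,5,3,6,0,4,2,7]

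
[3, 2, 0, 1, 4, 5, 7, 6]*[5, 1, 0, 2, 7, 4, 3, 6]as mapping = [0→2, 1→0, 2→5, 3→1, 4→7, 5→4, 6→6, 7→3]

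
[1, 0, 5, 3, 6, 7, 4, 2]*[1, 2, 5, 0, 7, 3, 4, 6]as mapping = [0→2, 1→1, 2→3, 3→0, 4→4, 5→6, 6→7, 7→5]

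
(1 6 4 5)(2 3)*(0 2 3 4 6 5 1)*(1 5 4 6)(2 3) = (0 3 2 6 1 4 5)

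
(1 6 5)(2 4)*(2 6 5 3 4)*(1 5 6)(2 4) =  (1 6 3 2 4)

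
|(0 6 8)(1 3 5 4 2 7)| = 6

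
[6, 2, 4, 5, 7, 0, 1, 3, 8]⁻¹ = [5, 6, 1, 7, 2, 3, 0, 4, 8]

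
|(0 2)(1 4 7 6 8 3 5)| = 14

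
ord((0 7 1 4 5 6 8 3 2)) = 9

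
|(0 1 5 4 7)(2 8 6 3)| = 20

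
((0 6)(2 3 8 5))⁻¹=(0 6)(2 5 8 3)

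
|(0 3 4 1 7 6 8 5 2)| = 9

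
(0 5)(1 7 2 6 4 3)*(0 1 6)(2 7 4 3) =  (0 5 1 4 2)(3 6)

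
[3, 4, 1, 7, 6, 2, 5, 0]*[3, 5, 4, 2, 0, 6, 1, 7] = [2, 0, 5, 7, 1, 4, 6, 3]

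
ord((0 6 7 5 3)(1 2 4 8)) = 20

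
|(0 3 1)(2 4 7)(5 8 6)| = 3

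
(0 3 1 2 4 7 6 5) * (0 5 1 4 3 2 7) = (0 2 3 4)(1 7 6)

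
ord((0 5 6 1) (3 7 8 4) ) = 4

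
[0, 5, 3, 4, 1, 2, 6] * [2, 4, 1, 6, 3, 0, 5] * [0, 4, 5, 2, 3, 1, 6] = [5, 0, 6, 2, 3, 4, 1]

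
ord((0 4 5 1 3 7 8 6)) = 8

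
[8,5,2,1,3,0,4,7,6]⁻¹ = [5,3,2,4,6,1,8,7,0]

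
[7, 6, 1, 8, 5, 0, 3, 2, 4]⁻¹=[5, 2, 7, 6, 8, 4, 1, 0, 3]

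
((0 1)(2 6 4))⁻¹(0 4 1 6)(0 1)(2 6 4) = (0 4 1 2)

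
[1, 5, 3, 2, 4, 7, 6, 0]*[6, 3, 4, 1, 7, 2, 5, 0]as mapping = [0→3, 1→2, 2→1, 3→4, 4→7, 5→0, 6→5, 7→6]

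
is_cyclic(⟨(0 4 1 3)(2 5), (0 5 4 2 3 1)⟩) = no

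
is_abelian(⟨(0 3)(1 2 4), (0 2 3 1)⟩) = no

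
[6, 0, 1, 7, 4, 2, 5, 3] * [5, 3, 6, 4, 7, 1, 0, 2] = [0, 5, 3, 2, 7, 6, 1, 4]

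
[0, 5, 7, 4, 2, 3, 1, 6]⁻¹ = [0, 6, 4, 5, 3, 1, 7, 2]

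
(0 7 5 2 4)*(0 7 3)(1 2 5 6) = (0 3)(1 2 4 7 6)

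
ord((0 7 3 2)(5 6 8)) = 12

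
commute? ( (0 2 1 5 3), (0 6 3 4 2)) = no: (0 2 1 5 3)*(0 6 3 4 2) = (1 5 4 2)(3 6), (0 6 3 4 2)*(0 2 1 5 3) = (0 6)(1 5 3 4)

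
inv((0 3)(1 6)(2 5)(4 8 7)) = (0 3)(1 6)(2 5)(4 7 8)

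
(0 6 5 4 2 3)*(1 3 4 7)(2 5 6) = (0 2 4 5 7 1 3)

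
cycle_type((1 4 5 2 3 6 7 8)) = 8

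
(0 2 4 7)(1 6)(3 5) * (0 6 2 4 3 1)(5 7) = (0 4 5 1 2 3 7 6)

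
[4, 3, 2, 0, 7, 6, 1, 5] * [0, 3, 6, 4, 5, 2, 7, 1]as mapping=[0→5, 1→4, 2→6, 3→0, 4→1, 5→7, 6→3, 7→2]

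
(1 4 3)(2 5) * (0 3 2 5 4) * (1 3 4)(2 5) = (0 4 5 2 1)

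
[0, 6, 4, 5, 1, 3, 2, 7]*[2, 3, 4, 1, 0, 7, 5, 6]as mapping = [0→2, 1→5, 2→0, 3→7, 4→3, 5→1, 6→4, 7→6]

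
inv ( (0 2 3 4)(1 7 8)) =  (0 4 3 2)(1 8 7)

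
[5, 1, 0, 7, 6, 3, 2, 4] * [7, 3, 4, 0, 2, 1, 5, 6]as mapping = [0→1, 1→3, 2→7, 3→6, 4→5, 5→0, 6→4, 7→2]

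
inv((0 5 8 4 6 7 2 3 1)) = (0 1 3 2 7 6 4 8 5)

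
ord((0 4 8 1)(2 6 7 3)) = 4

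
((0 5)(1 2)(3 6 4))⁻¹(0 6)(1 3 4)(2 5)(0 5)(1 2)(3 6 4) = (0 1)(2 6 3)(4 5)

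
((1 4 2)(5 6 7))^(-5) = (1 4 2)(5 6 7)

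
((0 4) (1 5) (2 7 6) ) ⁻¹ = (0 4) (1 5) (2 6 7) 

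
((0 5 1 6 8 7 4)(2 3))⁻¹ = (0 4 7 8 6 1 5)(2 3)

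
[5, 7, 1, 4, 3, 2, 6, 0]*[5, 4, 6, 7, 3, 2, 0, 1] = [2, 1, 4, 3, 7, 6, 0, 5]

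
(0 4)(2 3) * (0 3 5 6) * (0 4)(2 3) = (2 5 6 4)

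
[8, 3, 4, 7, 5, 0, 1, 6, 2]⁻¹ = [5, 6, 8, 1, 2, 4, 7, 3, 0]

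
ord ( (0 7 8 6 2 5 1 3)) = 8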